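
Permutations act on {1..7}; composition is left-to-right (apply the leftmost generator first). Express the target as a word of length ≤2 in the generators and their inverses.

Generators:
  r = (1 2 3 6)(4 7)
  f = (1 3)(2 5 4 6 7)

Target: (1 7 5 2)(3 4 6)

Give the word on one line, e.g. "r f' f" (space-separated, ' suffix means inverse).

  after r: (1 2 3 6)(4 7)
  after f': (1 7 5 2)(3 4 6)

r f'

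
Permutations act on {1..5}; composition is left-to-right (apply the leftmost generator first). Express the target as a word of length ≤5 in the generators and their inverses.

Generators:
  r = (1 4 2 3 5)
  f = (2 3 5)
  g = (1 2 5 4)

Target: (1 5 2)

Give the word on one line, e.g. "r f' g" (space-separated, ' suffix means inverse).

  after g: (1 2 5 4)
  after f: (1 3 5 4)
  after g': (1 3 2)
  after f: (1 5 2)

g f g' f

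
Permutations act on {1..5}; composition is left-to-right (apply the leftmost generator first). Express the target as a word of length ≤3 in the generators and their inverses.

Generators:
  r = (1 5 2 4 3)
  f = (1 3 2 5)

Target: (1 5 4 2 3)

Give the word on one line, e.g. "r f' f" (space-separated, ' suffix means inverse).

  after f: (1 3 2 5)
  after f: (1 2)(3 5)
  after r': (1 5 4 2 3)

f f r'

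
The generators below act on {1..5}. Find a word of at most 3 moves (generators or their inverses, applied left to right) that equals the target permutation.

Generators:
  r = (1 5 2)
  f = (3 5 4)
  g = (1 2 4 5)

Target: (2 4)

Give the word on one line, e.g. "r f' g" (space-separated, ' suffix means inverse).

  after r': (1 2 5)
  after g': (2 4)

r' g'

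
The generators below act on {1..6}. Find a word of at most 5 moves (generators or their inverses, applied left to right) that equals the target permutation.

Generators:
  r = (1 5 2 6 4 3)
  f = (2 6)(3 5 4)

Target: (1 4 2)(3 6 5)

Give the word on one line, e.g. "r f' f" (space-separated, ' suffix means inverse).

  after r: (1 5 2 6 4 3)
  after r: (1 2 4)(3 5 6)
  after r: (1 6)(2 3)(4 5)
  after r: (1 4 2)(3 6 5)

r r r r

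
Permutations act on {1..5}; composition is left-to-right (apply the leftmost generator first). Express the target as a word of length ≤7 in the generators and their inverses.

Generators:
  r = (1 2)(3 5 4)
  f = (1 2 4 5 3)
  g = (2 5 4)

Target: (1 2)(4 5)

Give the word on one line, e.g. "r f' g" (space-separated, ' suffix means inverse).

  after g: (2 5 4)
  after g: (2 4 5)
  after f: (1 2 5 4 3)
  after g': (1 4 3)
  after f': (1 2)(4 5)

g g f g' f'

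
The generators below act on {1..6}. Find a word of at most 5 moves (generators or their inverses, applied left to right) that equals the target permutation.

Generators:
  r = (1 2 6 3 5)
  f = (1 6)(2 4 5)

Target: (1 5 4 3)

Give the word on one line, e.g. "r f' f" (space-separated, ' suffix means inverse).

f' r r

  after f': (1 6)(2 5 4)
  after r: (1 3 5 4 6 2)
  after r: (1 5 4 3)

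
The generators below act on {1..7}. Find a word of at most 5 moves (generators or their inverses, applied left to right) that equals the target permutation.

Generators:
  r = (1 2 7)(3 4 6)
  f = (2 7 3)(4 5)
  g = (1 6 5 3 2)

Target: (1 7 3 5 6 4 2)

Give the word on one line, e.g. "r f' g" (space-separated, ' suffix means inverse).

  after g': (1 2 3 5 6)
  after r': (2 6 7)(3 5 4)
  after f: (2 6 3 4)
  after g': (1 2)(3 4)(5 6)
  after f: (1 7 3 5 6 4 2)

g' r' f g' f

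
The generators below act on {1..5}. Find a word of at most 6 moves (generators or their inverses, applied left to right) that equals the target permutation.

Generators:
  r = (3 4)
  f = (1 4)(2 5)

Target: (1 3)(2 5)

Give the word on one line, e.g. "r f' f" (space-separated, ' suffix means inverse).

r' f f f r

  after r': (3 4)
  after f: (1 4 3)(2 5)
  after f: (3 4)
  after f: (1 4 3)(2 5)
  after r: (1 3)(2 5)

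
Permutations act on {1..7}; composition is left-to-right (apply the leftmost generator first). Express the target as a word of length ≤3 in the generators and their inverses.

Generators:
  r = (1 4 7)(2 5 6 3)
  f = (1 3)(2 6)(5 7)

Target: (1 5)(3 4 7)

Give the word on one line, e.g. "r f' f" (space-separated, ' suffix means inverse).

f' r' r'

  after f': (1 3)(2 6)(5 7)
  after r': (1 6 3 7 2 5 4)
  after r': (1 5)(3 4 7)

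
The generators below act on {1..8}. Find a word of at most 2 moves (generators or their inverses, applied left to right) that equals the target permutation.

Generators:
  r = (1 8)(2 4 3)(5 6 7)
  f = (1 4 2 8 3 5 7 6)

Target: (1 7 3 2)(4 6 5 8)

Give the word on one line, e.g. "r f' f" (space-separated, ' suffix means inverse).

  after f': (1 6 7 5 3 8 2 4)
  after f': (1 7 3 2)(4 6 5 8)

f' f'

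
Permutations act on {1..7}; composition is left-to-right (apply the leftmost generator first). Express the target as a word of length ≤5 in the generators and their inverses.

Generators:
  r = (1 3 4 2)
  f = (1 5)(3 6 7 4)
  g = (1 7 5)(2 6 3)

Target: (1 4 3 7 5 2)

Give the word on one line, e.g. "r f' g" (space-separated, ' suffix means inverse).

  after g: (1 7 5)(2 6 3)
  after r: (1 7 5 3)(2 6 4)
  after f: (1 4 2 7)(3 5 6)
  after g': (1 4 3 7 5 2)

g r f g'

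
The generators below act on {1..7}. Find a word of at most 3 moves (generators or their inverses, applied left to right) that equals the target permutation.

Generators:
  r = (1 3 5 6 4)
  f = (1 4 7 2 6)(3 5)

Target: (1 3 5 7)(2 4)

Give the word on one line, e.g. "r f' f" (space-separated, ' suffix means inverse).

r f' f'

  after r: (1 3 5 6 4)
  after f': (1 5 2 7 4 6)
  after f': (1 3 5 7)(2 4)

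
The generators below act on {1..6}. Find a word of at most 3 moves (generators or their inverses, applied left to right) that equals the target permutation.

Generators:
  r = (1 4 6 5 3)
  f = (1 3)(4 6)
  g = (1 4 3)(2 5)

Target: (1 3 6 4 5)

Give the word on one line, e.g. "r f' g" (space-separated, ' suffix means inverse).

f' r f

  after f': (1 3)(4 6)
  after r: (3 4 5)
  after f: (1 3 6 4 5)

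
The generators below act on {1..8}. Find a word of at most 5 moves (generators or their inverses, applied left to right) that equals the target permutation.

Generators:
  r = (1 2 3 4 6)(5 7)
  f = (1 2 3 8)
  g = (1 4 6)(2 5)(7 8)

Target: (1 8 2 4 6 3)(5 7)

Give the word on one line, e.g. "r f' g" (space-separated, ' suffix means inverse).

f' g g r'

  after f': (1 8 3 2)
  after g: (1 7 8 3 5 2 4 6)
  after g: (1 8 3 2 6 4)
  after r': (1 8 2 4 6 3)(5 7)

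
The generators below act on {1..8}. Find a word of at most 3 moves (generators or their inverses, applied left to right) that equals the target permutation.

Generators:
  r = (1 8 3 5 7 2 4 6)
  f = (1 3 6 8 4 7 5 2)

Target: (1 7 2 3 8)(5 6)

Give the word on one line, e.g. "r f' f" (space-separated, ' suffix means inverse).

  after f: (1 3 6 8 4 7 5 2)
  after r: (1 5 4 2 8 6 3)
  after r: (1 7 2 3 8)(5 6)

f r r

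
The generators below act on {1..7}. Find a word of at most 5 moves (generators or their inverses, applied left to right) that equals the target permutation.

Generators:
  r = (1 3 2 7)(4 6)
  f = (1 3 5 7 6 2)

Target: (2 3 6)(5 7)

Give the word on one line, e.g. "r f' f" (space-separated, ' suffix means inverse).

  after r': (1 7 2 3)(4 6)
  after r': (1 2)(3 7)
  after f: (2 3 6)(5 7)

r' r' f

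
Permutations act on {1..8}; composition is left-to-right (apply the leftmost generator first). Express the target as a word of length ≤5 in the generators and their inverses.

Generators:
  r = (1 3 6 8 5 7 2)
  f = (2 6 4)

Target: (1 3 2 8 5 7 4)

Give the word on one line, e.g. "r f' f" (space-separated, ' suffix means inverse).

f r f'

  after f: (2 6 4)
  after r: (1 3 6 4)(2 8 5 7)
  after f': (1 3 2 8 5 7 4)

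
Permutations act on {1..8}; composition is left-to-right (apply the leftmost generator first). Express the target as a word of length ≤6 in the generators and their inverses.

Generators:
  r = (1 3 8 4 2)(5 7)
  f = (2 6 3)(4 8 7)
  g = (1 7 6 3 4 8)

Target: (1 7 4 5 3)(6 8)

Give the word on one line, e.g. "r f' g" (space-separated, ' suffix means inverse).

  after g: (1 7 6 3 4 8)
  after r: (1 5 7 6 8 3 2)
  after f': (1 5 8 6 4 7 2)
  after r': (1 7 4 5 3)(6 8)

g r f' r'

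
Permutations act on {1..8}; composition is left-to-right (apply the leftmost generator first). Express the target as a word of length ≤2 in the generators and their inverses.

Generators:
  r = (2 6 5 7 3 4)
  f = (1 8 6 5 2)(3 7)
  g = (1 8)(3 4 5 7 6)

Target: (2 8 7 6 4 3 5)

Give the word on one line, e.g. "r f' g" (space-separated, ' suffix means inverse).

  after f: (1 8 6 5 2)(3 7)
  after g': (2 8 7 6 4 3 5)

f g'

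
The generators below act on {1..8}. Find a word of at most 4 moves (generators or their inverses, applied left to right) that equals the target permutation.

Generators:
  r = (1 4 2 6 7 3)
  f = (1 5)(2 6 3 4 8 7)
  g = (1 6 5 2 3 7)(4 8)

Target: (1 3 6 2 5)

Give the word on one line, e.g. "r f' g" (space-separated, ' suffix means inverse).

  after r: (1 4 2 6 7 3)
  after g': (1 8 4 5 6 3 7 2)
  after f: (1 7 6 4)(2 5 3)
  after r: (1 3 6 2 5)

r g' f r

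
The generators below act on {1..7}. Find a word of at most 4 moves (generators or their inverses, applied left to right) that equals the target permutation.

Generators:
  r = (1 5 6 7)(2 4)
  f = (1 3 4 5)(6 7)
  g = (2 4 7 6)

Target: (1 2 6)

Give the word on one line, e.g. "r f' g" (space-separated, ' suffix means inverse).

g' r' g' r

  after g': (2 6 7 4)
  after r': (1 7 2 5)
  after g': (1 4 2 5)(6 7)
  after r: (1 2 6)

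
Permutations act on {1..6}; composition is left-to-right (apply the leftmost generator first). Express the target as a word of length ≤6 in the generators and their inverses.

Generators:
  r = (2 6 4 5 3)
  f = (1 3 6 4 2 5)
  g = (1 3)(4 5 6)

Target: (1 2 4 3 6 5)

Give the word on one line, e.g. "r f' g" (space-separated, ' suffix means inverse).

r' f' f' g'

  after r': (2 3 5 4 6)
  after f': (1 5 6 4 3 2)
  after f': (1 2 5 3 4)
  after g': (1 2 4 3 6 5)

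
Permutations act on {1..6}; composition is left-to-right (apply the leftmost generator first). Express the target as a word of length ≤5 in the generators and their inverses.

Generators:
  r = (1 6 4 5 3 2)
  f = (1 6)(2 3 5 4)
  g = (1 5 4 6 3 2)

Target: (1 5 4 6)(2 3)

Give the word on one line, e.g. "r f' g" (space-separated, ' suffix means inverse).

  after g': (1 2 3 6 4 5)
  after f': (1 4 3)(5 6)
  after g': (1 5 4 6)(2 3)

g' f' g'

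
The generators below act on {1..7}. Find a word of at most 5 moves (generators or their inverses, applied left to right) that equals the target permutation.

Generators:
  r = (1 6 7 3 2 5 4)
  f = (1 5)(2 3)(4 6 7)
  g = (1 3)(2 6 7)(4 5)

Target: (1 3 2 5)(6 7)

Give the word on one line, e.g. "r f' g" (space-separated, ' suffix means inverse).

g' f r'

  after g': (1 3)(2 7 6)(4 5)
  after f: (1 2 4)(3 5 6)
  after r': (1 3 2 5)(6 7)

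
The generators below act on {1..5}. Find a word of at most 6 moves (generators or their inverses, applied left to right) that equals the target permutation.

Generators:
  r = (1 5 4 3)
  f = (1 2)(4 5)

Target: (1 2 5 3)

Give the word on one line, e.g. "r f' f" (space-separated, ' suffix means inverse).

f' r f f

  after f': (1 2)(4 5)
  after r: (1 2 5 3)
  after f: (2 4 5 3)
  after f: (1 2 5 3)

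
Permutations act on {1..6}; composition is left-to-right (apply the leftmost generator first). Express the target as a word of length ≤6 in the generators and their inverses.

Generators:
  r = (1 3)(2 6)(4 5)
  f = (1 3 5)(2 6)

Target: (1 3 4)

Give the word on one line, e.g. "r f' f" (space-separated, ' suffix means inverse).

f r' f' f'

  after f: (1 3 5)(2 6)
  after r': (3 4 5)
  after f': (1 5)(2 6)(3 4)
  after f': (1 3 4)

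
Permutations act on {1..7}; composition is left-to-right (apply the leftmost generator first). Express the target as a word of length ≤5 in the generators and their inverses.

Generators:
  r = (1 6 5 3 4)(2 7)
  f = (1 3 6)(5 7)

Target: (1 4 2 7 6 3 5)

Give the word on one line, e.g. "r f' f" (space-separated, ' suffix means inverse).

  after r': (1 4 3 5 6)(2 7)
  after r': (1 3 6 4 5)
  after f': (4 7 5 6)
  after r': (1 4 2 7 6 3 5)

r' r' f' r'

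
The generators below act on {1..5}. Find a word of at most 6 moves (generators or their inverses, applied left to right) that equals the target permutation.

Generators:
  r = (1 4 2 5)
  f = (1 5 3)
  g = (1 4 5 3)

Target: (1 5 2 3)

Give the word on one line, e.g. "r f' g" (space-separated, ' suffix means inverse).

  after r': (1 5 2 4)
  after g': (1 4 3 5 2)
  after f': (1 4 5 2 3)
  after g': (2 5)
  after f: (1 5 2 3)

r' g' f' g' f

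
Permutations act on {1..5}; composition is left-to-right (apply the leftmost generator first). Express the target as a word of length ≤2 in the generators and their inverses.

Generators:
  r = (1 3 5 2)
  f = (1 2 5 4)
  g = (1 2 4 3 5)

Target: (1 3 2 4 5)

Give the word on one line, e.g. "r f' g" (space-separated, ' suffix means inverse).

r f'

  after r: (1 3 5 2)
  after f': (1 3 2 4 5)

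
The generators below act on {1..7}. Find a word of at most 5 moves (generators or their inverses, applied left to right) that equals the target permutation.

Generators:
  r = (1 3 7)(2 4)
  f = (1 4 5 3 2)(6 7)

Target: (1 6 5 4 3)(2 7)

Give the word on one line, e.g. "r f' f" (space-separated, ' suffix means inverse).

  after f': (1 2 3 5 4)(6 7)
  after r: (1 4 3 5 2 7 6)
  after f': (2 6)(3 4 5)
  after r': (1 7 3 2 6 4 5)
  after f: (1 6 5 4 3)(2 7)

f' r f' r' f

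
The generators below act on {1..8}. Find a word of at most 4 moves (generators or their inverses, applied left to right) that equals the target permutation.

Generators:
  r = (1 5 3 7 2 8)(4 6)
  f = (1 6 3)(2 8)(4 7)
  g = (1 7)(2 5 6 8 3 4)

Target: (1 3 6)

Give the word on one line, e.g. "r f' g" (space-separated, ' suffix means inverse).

f f

  after f: (1 6 3)(2 8)(4 7)
  after f: (1 3 6)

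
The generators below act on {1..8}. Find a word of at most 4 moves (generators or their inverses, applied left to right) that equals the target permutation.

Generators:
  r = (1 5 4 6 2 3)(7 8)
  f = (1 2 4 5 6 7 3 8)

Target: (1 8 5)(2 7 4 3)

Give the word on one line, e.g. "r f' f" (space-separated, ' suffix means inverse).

r' f r r

  after r': (1 3 2 6 4 5)(7 8)
  after f: (1 8 3 4 6 5 2 7)
  after r: (1 7 5 3 6 4 2 8)
  after r: (1 8 5)(2 7 4 3)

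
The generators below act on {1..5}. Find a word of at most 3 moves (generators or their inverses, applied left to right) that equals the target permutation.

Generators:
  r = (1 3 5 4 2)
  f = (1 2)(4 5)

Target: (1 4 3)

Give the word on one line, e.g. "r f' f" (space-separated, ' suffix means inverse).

  after f': (1 2)(4 5)
  after r': (1 4 3)

f' r'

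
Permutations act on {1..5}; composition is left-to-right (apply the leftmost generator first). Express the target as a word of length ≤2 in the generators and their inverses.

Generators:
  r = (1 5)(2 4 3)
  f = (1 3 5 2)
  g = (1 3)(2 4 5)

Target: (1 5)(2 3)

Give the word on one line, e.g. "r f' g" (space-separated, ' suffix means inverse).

  after f: (1 3 5 2)
  after f: (1 5)(2 3)

f f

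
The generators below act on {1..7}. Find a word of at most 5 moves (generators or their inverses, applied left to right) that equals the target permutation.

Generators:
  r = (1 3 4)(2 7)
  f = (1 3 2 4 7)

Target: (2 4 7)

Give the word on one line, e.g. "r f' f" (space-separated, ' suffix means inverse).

  after r: (1 3 4)(2 7)
  after f: (1 2)(3 7 4)
  after f: (1 4 2 3)
  after r: (2 4 7)

r f f r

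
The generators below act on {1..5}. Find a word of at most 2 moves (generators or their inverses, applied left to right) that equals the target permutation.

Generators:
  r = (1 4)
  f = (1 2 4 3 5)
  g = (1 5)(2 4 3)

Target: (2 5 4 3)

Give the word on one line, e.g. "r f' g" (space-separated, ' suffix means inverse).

f' g'

  after f': (1 5 3 4 2)
  after g': (2 5 4 3)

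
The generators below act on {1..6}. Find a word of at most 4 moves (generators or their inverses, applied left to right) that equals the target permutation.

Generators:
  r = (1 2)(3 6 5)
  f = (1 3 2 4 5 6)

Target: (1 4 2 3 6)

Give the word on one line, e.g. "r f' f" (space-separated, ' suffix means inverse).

f' f' f' r'

  after f': (1 6 5 4 2 3)
  after f': (1 5 2)(3 6 4)
  after f': (1 4)(2 6)(3 5)
  after r': (1 4 2 3 6)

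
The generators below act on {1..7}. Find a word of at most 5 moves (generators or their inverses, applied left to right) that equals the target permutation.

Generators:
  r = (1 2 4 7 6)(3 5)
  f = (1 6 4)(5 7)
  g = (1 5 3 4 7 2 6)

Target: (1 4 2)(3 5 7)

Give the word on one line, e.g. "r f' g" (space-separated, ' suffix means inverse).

g' g' f' g' r'

  after g': (1 6 2 7 4 3 5)
  after g': (1 2 4 5 6 7 3)
  after f': (1 2 6 5)(3 4 7)
  after g': (1 7 5 6)
  after r': (1 4 2)(3 5 7)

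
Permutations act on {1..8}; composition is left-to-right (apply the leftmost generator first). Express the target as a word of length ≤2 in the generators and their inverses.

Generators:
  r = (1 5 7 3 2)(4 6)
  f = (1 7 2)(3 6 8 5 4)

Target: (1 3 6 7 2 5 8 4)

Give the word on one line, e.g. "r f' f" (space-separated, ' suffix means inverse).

f' r'

  after f': (1 2 7)(3 4 5 8 6)
  after r': (1 3 6 7 2 5 8 4)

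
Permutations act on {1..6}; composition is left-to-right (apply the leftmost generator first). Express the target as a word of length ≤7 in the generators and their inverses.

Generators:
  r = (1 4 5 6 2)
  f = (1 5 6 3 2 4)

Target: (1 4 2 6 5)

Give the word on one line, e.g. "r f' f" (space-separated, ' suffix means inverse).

r' f r' f r'

  after r': (1 2 6 5 4)
  after f: (1 4 5)(2 3)
  after r': (2 3 6 5)
  after f: (1 5 4)
  after r': (1 4 2 6 5)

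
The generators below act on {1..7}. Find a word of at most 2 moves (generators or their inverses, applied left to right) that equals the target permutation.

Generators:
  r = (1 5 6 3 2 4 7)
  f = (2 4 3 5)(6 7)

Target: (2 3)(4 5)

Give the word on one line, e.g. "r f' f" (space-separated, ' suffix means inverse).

  after f: (2 4 3 5)(6 7)
  after f: (2 3)(4 5)

f f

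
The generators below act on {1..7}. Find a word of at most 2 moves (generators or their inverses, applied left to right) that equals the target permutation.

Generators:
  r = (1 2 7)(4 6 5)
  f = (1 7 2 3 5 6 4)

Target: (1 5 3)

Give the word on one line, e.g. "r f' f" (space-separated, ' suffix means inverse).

f' r'

  after f': (1 4 6 5 3 2 7)
  after r': (1 5 3)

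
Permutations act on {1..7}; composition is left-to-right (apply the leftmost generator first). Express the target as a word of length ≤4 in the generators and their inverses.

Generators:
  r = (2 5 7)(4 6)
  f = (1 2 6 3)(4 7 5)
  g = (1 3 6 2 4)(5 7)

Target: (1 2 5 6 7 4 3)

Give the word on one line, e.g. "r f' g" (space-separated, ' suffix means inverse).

r' f

  after r': (2 7 5)(4 6)
  after f: (1 2 5 6 7 4 3)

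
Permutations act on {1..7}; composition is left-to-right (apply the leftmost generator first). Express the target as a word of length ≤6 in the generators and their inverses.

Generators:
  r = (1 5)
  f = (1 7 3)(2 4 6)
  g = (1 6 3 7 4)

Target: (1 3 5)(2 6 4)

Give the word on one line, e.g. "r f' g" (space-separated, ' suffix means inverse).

f' r' f' r f

  after f': (1 3 7)(2 6 4)
  after r': (1 3 7 5)(2 6 4)
  after f': (1 7 5 3)(2 4 6)
  after r: (1 7)(2 4 6)(3 5)
  after f: (1 3 5)(2 6 4)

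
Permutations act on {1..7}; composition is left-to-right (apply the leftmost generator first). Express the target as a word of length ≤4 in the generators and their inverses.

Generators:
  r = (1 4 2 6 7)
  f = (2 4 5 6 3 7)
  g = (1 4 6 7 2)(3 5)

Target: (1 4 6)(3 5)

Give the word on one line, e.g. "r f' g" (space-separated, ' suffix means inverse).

r' r' g'

  after r': (1 7 6 2 4)
  after r': (1 6 4 7 2)
  after g': (1 4 6)(3 5)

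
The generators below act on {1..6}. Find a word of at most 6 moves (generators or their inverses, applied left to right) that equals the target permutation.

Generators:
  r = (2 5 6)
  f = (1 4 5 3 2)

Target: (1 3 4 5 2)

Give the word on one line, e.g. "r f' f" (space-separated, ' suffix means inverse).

  after r': (2 6 5)
  after r': (2 5 6)
  after f': (1 2 4)(3 5 6)
  after f': (1 3 4 2)(5 6)
  after r: (1 3 4 5 2)

r' r' f' f' r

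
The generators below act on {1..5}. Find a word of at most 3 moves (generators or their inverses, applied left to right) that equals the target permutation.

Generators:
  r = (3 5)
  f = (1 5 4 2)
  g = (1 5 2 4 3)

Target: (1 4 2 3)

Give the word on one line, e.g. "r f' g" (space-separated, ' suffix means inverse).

  after g: (1 5 2 4 3)
  after g: (1 2 3 5 4)
  after f': (1 4 2 3)

g g f'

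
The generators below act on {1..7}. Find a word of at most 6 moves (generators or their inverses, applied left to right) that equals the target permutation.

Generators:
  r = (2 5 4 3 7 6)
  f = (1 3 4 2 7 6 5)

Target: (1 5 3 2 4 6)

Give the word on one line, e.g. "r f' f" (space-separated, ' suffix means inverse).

r' f' r f r

  after r': (2 6 7 3 4 5)
  after f': (1 5 4 6 2 7)
  after r: (1 4 2 6 5 3 7)
  after f: (1 2 5 4 7 3 6)
  after r: (1 5 3 2 4 6)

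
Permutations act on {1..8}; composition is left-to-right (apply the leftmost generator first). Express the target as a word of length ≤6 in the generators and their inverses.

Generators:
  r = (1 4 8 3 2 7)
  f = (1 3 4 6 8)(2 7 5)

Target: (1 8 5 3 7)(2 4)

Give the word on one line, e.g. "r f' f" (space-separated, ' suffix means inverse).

  after f: (1 3 4 6 8)(2 7 5)
  after r': (1 8 7 5 3)(4 6)
  after f: (2 7)(4 8 5)
  after r: (1 4 3 2)(5 8)
  after r: (1 8 5 3 7)(2 4)

f r' f r r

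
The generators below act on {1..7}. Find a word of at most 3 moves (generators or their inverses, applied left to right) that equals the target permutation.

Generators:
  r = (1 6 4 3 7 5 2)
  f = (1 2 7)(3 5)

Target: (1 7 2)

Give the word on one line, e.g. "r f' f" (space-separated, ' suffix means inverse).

  after f: (1 2 7)(3 5)
  after f: (1 7 2)

f f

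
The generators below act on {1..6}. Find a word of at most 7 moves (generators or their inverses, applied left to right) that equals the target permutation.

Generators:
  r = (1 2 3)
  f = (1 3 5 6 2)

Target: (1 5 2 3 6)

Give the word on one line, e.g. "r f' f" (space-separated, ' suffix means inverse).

f r r r f

  after f: (1 3 5 6 2)
  after r: (3 5 6)
  after r: (1 2 3 5 6)
  after r: (1 3 5 6 2)
  after f: (1 5 2 3 6)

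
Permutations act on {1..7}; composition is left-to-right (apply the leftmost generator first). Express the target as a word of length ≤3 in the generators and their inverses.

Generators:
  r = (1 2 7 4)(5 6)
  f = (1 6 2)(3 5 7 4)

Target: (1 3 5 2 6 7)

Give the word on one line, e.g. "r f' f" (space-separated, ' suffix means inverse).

r' f

  after r': (1 4 7 2)(5 6)
  after f: (1 3 5 2 6 7)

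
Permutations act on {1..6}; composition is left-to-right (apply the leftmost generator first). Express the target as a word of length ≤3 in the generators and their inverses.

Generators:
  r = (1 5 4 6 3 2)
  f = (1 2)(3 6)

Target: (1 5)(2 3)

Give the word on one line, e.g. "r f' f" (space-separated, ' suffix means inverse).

r' f r

  after r': (1 2 3 6 4 5)
  after f: (2 6 4 5)
  after r: (1 5)(2 3)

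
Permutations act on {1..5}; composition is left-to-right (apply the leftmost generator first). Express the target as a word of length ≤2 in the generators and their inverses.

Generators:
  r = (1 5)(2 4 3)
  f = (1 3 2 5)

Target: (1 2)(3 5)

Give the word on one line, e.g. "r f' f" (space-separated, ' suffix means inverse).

f' f'

  after f': (1 5 2 3)
  after f': (1 2)(3 5)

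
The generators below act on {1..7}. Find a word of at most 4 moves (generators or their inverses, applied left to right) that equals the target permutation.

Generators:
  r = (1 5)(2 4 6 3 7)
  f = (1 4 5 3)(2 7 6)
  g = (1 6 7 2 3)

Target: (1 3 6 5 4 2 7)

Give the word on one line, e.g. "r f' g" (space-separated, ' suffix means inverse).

  after r': (1 5)(2 7 3 6 4)
  after f': (1 4 6)(3 7 5)
  after f': (2 6 3)(4 7)
  after f': (1 3 6 5 4 2 7)

r' f' f' f'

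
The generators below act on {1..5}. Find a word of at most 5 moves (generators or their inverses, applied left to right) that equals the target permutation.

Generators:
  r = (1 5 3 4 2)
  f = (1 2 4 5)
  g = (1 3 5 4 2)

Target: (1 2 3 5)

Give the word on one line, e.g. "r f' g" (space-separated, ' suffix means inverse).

  after r: (1 5 3 4 2)
  after r: (1 3 2 5 4)
  after g': (2 3 4)
  after f: (1 2 3 5)

r r g' f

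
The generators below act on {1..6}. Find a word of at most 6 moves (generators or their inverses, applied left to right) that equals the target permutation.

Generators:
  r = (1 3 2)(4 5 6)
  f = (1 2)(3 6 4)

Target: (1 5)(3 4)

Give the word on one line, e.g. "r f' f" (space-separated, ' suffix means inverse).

f r r f r'

  after f: (1 2)(3 6 4)
  after r: (2 3 4)(5 6)
  after r: (1 3 5 4)
  after f: (1 6 4 2)(3 5)
  after r': (1 5)(3 4)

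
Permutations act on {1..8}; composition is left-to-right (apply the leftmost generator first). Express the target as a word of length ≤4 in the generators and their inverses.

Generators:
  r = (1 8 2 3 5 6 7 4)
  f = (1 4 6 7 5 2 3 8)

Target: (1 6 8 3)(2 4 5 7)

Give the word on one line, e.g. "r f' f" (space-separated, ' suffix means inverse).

r f r' f

  after r: (1 8 2 3 5 6 7 4)
  after f: (2 8 3)(5 7 6)
  after r': (1 4 7 5 6 3 8 2)
  after f: (1 6 8 3)(2 4 5 7)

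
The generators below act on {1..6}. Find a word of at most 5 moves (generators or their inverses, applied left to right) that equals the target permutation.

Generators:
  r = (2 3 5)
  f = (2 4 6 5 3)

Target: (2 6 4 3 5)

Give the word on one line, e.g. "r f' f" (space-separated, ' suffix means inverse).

r r f' r' r'

  after r: (2 3 5)
  after r: (2 5 3)
  after f': (2 6 4)
  after r': (2 6 4 5 3)
  after r': (2 6 4 3 5)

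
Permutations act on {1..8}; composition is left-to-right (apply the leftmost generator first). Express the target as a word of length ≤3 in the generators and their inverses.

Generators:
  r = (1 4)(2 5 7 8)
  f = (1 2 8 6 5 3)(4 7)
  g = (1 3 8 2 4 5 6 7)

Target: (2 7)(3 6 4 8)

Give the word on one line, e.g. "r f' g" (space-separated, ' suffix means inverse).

g r' g'

  after g: (1 3 8 2 4 5 6 7)
  after r': (1 3 7 4 2)(5 6)
  after g': (2 7)(3 6 4 8)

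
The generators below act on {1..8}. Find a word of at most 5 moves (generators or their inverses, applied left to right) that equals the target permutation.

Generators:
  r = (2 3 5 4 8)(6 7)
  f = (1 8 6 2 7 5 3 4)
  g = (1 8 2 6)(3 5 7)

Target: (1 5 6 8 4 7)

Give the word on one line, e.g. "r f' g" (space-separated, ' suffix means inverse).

f' f' g

  after f': (1 4 3 5 7 2 6 8)
  after f': (1 3 7 6)(2 8 4 5)
  after g: (1 5 6 8 4 7)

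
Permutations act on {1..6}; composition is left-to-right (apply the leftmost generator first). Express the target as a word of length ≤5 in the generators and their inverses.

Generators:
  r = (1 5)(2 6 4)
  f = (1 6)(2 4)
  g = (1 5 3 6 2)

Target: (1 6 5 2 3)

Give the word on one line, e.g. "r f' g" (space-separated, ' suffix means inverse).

g g g

  after g: (1 5 3 6 2)
  after g: (1 3 2 5 6)
  after g: (1 6 5 2 3)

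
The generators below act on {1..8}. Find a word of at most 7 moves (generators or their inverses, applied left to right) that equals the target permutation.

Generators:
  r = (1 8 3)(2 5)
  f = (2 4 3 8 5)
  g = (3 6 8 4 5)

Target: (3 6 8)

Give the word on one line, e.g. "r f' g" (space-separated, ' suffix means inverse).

g f' r f' r

  after g: (3 6 8 4 5)
  after f': (2 5 4 8)(3 6)
  after r: (1 8 5 4 3 6)
  after f': (1 3 6)(2 5)
  after r: (3 6 8)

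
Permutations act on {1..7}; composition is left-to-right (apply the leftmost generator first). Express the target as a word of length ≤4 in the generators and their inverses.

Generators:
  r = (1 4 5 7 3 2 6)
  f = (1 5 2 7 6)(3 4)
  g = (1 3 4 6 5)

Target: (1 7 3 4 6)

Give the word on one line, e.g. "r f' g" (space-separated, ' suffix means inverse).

f g' f'

  after f: (1 5 2 7 6)(3 4)
  after g': (1 6 5 2 7 4)
  after f': (1 7 3 4 6)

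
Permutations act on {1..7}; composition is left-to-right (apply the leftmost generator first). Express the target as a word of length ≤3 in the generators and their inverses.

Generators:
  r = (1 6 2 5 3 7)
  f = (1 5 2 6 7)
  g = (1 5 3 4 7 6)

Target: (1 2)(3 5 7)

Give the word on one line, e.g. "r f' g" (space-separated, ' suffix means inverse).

  after g': (1 6 7 4 3 5)
  after r: (1 2 5 6)(4 7)
  after g': (1 2)(3 5 7)

g' r g'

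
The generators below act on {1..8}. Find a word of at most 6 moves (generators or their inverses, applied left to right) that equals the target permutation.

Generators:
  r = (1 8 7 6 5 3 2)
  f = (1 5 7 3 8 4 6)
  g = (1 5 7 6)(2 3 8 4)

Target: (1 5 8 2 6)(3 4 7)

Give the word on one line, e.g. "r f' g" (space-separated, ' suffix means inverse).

g' f g' r

  after g': (1 6 7 5)(2 4 8 3)
  after f: (2 6 3)
  after g': (1 6 2 7 5)(3 4 8)
  after r: (1 5 8 2 6)(3 4 7)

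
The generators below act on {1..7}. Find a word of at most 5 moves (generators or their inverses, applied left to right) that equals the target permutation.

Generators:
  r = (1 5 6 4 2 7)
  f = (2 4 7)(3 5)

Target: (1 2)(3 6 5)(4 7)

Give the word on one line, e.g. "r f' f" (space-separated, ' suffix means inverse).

  after r': (1 7 2 4 6 5)
  after f: (1 2 7 4 6 3 5)
  after r: (1 7 2)(3 6)
  after f: (1 2)(3 6 5)(4 7)

r' f r f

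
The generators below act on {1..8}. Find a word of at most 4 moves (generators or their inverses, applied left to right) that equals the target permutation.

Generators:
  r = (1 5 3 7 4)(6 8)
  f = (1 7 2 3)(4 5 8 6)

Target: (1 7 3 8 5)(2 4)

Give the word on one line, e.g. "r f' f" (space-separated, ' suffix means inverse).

  after r': (1 4 7 3 5)(6 8)
  after f: (1 5 7)(2 3 8 4)
  after r: (1 3 6 8)(2 7 5 4)
  after r: (1 7 3 8 5)(2 4)

r' f r r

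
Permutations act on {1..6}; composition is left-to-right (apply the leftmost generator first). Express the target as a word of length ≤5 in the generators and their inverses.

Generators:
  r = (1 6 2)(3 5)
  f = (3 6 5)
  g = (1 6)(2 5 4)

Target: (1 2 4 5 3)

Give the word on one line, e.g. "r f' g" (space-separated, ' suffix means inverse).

  after f': (3 5 6)
  after g': (1 6 3 2 4 5)
  after r: (1 2 4 3)(5 6)
  after f': (1 2 4 5 3)

f' g' r f'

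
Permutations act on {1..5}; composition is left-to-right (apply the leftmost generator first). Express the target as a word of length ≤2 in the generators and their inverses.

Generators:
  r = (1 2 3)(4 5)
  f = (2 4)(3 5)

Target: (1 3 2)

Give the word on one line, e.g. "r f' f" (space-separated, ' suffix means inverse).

r r

  after r: (1 2 3)(4 5)
  after r: (1 3 2)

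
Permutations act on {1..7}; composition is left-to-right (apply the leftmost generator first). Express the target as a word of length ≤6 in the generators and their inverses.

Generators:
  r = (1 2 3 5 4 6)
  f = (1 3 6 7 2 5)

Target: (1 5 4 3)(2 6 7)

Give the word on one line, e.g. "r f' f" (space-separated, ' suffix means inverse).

r' r' f' f' r'

  after r': (1 6 4 5 3 2)
  after r': (1 4 3)(2 6 5)
  after f': (1 4)(2 3 5 7 6)
  after f': (1 4 5 6 7 3 2)
  after r': (1 5 4 3)(2 6 7)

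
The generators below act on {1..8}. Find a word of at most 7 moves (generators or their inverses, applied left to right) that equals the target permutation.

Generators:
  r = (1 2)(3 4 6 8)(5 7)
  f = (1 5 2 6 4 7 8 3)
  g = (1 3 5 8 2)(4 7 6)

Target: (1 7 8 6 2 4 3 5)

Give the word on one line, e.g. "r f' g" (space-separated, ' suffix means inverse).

g' r g r' f'

  after g': (1 2 8 5 3)(4 6 7)
  after r: (2 3)(4 8 7 6 5)
  after g: (1 3)(2 5 7 4)(6 8)
  after r': (1 8 4)(2 7 3)
  after f': (1 7 8 6 2 4 3 5)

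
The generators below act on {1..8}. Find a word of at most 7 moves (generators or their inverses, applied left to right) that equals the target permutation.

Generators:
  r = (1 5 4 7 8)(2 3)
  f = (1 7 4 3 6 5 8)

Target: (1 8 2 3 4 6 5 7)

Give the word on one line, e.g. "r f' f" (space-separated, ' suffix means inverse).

  after r: (1 5 4 7 8)(2 3)
  after r: (1 4 8 5 7)
  after f': (1 7 8 6 3 4 5)
  after f': (3 7 5 8)(4 6)
  after r': (1 8 2 3 4 6 5 7)

r r f' f' r'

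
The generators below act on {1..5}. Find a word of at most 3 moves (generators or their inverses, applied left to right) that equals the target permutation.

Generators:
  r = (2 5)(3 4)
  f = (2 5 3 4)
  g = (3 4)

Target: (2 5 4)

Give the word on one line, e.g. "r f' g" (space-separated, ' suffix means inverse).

  after f: (2 5 3 4)
  after g': (2 5 4)

f g'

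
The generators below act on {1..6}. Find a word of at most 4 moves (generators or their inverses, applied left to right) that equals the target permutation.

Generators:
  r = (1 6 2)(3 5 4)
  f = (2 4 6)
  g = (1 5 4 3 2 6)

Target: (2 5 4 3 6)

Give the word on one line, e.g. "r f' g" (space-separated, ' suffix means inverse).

  after r': (1 2 6)(3 4 5)
  after g: (1 6 5 2)
  after g: (2 5 6 4 3)
  after f': (2 5 4 3 6)

r' g g f'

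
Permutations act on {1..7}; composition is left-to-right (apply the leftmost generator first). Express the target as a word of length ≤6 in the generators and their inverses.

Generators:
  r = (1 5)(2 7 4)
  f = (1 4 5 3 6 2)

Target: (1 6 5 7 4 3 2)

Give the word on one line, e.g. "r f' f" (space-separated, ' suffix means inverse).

  after r: (1 5)(2 7 4)
  after f: (1 3 6 2 7 5 4)
  after r': (1 3 6 4 5 7)
  after f: (1 6 5 7 4 3 2)

r f r' f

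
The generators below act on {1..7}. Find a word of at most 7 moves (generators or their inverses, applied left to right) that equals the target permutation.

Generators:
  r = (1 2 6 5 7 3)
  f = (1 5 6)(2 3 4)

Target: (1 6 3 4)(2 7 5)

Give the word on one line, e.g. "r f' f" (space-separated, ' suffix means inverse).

  after f: (1 5 6)(2 3 4)
  after r': (1 6 3 4)(2 7 5)
  after f: (2 7 6 4 5 3)
  after f: (1 5 4 6 2 7)
  after f: (1 6 3 4)(2 7 5)

f r' f f f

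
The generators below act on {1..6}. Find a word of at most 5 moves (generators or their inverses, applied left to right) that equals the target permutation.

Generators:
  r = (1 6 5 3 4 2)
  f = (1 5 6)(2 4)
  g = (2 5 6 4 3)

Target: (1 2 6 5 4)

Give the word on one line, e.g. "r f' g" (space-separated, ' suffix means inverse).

r g f'

  after r: (1 6 5 3 4 2)
  after g: (1 4 5 2)
  after f': (1 2 6 5 4)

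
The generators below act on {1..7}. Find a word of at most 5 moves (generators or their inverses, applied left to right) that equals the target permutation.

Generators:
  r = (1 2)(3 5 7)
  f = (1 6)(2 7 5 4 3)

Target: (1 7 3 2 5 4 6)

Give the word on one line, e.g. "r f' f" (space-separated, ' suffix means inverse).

  after f: (1 6)(2 7 5 4 3)
  after f: (2 5 3 7 4)
  after r: (1 2 7 4)
  after f: (1 7 3 2 5 4 6)

f f r f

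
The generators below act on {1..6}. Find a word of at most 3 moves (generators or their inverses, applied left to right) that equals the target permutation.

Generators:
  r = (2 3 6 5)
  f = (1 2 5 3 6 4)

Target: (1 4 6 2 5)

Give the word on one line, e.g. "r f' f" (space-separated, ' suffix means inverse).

  after r: (2 3 6 5)
  after f': (1 4 6 2 5)

r f'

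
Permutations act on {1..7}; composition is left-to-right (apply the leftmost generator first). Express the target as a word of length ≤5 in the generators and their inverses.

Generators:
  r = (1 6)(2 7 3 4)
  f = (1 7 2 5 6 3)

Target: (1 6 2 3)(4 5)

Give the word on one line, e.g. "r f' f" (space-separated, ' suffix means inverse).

  after r: (1 6)(2 7 3 4)
  after f': (1 5 2)(3 4 7 6)
  after r': (1 5 4 2 6 7)
  after f: (1 6 2 3)(4 5)

r f' r' f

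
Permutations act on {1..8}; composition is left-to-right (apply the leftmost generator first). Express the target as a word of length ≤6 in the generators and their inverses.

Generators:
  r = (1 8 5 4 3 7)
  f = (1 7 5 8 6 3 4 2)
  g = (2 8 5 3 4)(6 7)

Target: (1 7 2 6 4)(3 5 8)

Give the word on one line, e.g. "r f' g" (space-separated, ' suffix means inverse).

  after g: (2 8 5 3 4)(6 7)
  after f: (1 7 3 2 6 5 4)
  after g: (1 6 3 8 5 2 7 4)
  after g: (1 7 2 6 4)(3 5 8)

g f g g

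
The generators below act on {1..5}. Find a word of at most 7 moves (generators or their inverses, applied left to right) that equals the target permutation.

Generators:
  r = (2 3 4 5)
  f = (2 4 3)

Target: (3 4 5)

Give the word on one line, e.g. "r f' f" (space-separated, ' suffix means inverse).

f r f' r' f'

  after f: (2 4 3)
  after r: (2 5)
  after f': (2 5 3 4)
  after r': (2 4 5)
  after f': (3 4 5)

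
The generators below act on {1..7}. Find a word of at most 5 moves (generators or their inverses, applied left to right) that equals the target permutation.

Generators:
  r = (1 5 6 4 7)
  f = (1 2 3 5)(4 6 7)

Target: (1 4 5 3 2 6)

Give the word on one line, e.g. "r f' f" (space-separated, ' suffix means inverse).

f' r r

  after f': (1 5 3 2)(4 7 6)
  after r: (1 6 7 4)(2 5 3)
  after r: (1 4 5 3 2 6)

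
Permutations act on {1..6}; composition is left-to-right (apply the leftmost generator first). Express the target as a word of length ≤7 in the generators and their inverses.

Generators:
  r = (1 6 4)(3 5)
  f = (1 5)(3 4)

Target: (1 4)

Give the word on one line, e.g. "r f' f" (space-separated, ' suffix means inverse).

  after f': (1 5)(3 4)
  after r: (1 3)(4 5 6)
  after r: (1 5 4 3 6)
  after r: (1 3 4 5)
  after f': (1 4)

f' r r r f'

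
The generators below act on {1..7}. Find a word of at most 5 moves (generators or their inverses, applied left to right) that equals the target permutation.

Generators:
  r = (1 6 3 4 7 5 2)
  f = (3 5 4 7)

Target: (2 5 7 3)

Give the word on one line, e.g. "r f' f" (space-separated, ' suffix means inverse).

  after f: (3 5 4 7)
  after r': (1 2 5 3 7 6)
  after f: (1 2 4 7 6)
  after f: (1 2 7 6)(3 5 4)
  after r: (2 5 7 3)

f r' f f r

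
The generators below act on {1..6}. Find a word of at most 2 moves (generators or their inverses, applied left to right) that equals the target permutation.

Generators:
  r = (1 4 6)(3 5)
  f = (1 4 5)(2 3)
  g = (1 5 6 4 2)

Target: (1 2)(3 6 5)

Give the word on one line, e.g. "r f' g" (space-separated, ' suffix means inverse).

  after r: (1 4 6)(3 5)
  after g: (1 2)(3 6 5)

r g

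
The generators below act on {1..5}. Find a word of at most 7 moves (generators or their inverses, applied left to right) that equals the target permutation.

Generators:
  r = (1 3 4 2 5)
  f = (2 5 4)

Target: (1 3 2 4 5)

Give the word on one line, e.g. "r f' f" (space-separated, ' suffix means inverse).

r' f' r r r

  after r': (1 5 2 4 3)
  after f': (1 2 5 4 3)
  after r: (1 5 2)
  after r: (2 3 4)
  after r: (1 3 2 4 5)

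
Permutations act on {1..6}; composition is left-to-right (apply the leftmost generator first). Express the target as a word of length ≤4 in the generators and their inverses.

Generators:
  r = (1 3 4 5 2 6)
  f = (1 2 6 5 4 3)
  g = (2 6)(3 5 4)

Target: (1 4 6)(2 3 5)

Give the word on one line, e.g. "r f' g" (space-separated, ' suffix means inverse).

f' f'

  after f': (1 3 4 5 6 2)
  after f': (1 4 6)(2 3 5)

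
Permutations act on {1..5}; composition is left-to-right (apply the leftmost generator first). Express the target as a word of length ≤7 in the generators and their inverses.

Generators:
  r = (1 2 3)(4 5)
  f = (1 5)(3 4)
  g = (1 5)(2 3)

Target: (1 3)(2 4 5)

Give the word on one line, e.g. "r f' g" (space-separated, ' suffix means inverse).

r f' g' f' f'

  after r: (1 2 3)(4 5)
  after f': (1 2 4)(3 5)
  after g': (1 3)(2 4 5)
  after f': (1 4)(2 3 5)
  after f': (1 3)(2 4 5)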